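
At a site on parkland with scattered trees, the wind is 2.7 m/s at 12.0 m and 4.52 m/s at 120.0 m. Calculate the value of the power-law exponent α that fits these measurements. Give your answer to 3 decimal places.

α ≈ 0.224

Power law: V₂/V₁ = (z₂/z₁)^α ⇒ α = ln(V₂/V₁) / ln(z₂/z₁)
α = ln(4.52/2.7) / ln(120.0/12.0) = ln(1.6741) / ln(10.0000)
  = 0.51526 / 2.30259 = 0.22377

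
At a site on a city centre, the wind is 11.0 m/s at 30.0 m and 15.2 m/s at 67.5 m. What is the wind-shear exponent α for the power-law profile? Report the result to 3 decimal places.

Power law: V₂/V₁ = (z₂/z₁)^α ⇒ α = ln(V₂/V₁) / ln(z₂/z₁)
α = ln(15.2/11.0) / ln(67.5/30.0) = ln(1.3818) / ln(2.2500)
  = 0.32340 / 0.81093 = 0.39880

α ≈ 0.399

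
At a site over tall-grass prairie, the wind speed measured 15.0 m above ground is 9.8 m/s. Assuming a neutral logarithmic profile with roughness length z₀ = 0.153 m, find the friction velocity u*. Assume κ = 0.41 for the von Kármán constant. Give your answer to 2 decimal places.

u* ≈ 0.88 m/s

Log law: V(z) = (u*/κ) · ln(z/z₀) ⇒ u* = κ · V / ln(z/z₀)
u* = 0.41 × 9.8 / ln(15.0/0.153) = 0.41 × 9.8 / 4.5854
   = 4.0180 / 4.5854 = 0.8763 m/s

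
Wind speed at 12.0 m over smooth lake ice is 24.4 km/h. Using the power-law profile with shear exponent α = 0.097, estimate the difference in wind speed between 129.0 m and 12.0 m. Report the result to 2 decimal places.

6.32 km/h

Power law: V₂ = V₁ · (z₂/z₁)^α = 24.4 × (10.7500)^0.097 = 30.7211 km/h
ΔV = 30.7211 − 24.4 = 6.3211 km/h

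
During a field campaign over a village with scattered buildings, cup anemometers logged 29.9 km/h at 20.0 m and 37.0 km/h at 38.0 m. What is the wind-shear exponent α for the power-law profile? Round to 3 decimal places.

α ≈ 0.332

Power law: V₂/V₁ = (z₂/z₁)^α ⇒ α = ln(V₂/V₁) / ln(z₂/z₁)
α = ln(37.0/29.9) / ln(38.0/20.0) = ln(1.2375) / ln(1.9000)
  = 0.21306 / 0.64185 = 0.33194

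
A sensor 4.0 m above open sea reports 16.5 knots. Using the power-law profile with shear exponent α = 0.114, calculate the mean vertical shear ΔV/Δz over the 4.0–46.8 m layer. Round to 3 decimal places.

0.125 knots/m

Power law: V₂ = V₁ · (z₂/z₁)^α = 16.5 × (11.7000)^0.114 = 21.8402 knots
ΔV/Δz = (21.8402 − 16.5)/(46.8 − 4.0) = 5.3402/42.8000 = 0.12477 knots/m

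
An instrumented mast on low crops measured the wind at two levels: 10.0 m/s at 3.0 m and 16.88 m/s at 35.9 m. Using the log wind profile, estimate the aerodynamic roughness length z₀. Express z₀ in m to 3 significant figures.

Log law: V(z) ∝ ln(z/z₀). With r = V₁/V₂ = 10.0/16.88 = 0.59242,
r · ln(z₂/z₀) = ln(z₁/z₀) ⇒ ln z₀ = (ln z₁ − r·ln z₂)/(1 − r)
ln z₀ = (1.09861 − 0.59242×3.58074) / 0.40758 = -2.5091
z₀ = exp(-2.5091) = 0.08134 m

z₀ ≈ 0.0813 m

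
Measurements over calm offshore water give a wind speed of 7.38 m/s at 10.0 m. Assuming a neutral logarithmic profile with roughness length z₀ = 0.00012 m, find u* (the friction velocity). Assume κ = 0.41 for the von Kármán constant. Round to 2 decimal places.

u* ≈ 0.27 m/s

Log law: V(z) = (u*/κ) · ln(z/z₀) ⇒ u* = κ · V / ln(z/z₀)
u* = 0.41 × 7.38 / ln(10.0/0.00012) = 0.41 × 7.38 / 11.3306
   = 3.0258 / 11.3306 = 0.2670 m/s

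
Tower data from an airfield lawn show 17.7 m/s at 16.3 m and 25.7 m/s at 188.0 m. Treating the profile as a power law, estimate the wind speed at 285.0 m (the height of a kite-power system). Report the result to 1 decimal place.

27.4 m/s

First find α: α = ln(V₂/V₁)/ln(z₂/z₁) = ln(25.7/17.7)/ln(188.0/16.3) = 0.37293/2.44528 = 0.1525
Extrapolate from 188.0 m to 285.0 m: V₃ = 25.7 × (285.0/188.0)^0.1525 = 25.7 × 1.0655 = 27.3835 m/s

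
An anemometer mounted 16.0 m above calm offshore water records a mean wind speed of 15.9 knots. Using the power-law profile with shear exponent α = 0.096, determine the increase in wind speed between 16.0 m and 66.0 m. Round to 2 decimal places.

2.32 knots

Power law: V₂ = V₁ · (z₂/z₁)^α = 15.9 × (4.1250)^0.096 = 18.2170 knots
ΔV = 18.2170 − 15.9 = 2.3170 knots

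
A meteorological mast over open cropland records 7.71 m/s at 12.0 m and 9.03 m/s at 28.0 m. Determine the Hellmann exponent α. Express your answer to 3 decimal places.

Power law: V₂/V₁ = (z₂/z₁)^α ⇒ α = ln(V₂/V₁) / ln(z₂/z₁)
α = ln(9.03/7.71) / ln(28.0/12.0) = ln(1.1712) / ln(2.3333)
  = 0.15803 / 0.84730 = 0.18652

α ≈ 0.187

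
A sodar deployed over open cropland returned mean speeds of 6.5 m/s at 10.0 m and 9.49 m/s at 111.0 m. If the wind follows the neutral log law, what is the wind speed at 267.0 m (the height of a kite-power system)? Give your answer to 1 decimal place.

10.6 m/s

Log law: V ∝ ln(z/z₀). From the pair, with r = V₁/V₂ = 0.68493,
ln z₀ = (ln z₁ − r·ln z₂)/(1 − r) = (2.3026 − 0.68493×4.7095)/0.31507 = -2.9299 → z₀ = 0.05340 m
V₃ = V₁ · ln(z₃/z₀)/ln(z₁/z₀) = 6.5 × 8.5172/5.2325 = 10.5803 m/s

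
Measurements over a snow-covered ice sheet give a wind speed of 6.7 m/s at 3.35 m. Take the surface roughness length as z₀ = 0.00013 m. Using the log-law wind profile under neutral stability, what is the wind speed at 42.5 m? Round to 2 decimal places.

8.38 m/s

Log law: V(z) ∝ ln(z/z₀), so V₂/V₁ = ln(z₂/z₀) / ln(z₁/z₀).
ln(42.5/0.00013) = 12.6975, ln(3.35/0.00013) = 10.1569
V₂ = 6.7 × 12.6975/10.1569 = 6.7 × 1.2501 = 8.3759 m/s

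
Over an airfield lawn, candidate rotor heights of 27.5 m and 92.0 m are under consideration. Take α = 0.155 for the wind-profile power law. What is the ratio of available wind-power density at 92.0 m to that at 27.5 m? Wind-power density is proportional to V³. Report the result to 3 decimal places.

1.753

Speed ratio: V_B/V_A = (z_B/z_A)^α = (92.0/27.5)^0.155 = (3.3455)^0.155 = 1.20584
Power-density ratio: P_B/P_A = (V_B/V_A)³ = (1.20584)³ = 1.75336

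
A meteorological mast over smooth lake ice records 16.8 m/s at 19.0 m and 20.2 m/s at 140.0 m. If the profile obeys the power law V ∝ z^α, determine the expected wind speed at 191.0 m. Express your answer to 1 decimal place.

20.8 m/s

First find α: α = ln(V₂/V₁)/ln(z₂/z₁) = ln(20.2/16.8)/ln(140.0/19.0) = 0.18430/1.99720 = 0.0923
Extrapolate from 140.0 m to 191.0 m: V₃ = 20.2 × (191.0/140.0)^0.0923 = 20.2 × 1.0291 = 20.7874 m/s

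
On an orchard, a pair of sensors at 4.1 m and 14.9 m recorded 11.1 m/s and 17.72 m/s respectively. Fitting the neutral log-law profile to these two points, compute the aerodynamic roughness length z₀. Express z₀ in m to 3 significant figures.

Log law: V(z) ∝ ln(z/z₀). With r = V₁/V₂ = 11.1/17.72 = 0.62641,
r · ln(z₂/z₀) = ln(z₁/z₀) ⇒ ln z₀ = (ln z₁ − r·ln z₂)/(1 − r)
ln z₀ = (1.41099 − 0.62641×2.70136) / 0.37359 = -0.7526
z₀ = exp(-0.7526) = 0.4711 m

z₀ ≈ 0.471 m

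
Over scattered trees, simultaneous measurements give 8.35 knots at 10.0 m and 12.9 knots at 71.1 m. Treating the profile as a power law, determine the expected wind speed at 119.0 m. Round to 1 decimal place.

First find α: α = ln(V₂/V₁)/ln(z₂/z₁) = ln(12.9/8.35)/ln(71.1/10.0) = 0.43497/1.96150 = 0.2218
Extrapolate from 71.1 m to 119.0 m: V₃ = 12.9 × (119.0/71.1)^0.2218 = 12.9 × 1.1210 = 14.4607 knots

14.5 knots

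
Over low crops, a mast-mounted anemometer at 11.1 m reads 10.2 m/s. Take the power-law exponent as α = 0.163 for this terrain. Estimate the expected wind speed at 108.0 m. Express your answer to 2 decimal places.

Power-law profile: V₂ = V₁ · (z₂/z₁)^α
V₂ = 10.2 × (108.0/11.1)^0.163 = 10.2 × (9.7297)^0.163
    = 10.2 × 1.4490 = 14.7795 m/s

14.78 m/s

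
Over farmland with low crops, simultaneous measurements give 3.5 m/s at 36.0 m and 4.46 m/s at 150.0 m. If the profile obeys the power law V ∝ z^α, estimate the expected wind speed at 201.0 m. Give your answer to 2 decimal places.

First find α: α = ln(V₂/V₁)/ln(z₂/z₁) = ln(4.46/3.5)/ln(150.0/36.0) = 0.24239/1.42712 = 0.1698
Extrapolate from 150.0 m to 201.0 m: V₃ = 4.46 × (201.0/150.0)^0.1698 = 4.46 × 1.0510 = 4.6873 m/s

4.69 m/s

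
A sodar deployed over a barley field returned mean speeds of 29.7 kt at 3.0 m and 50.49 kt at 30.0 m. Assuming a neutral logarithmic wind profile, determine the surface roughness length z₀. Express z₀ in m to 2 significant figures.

Log law: V(z) ∝ ln(z/z₀). With r = V₁/V₂ = 29.7/50.49 = 0.58824,
r · ln(z₂/z₀) = ln(z₁/z₀) ⇒ ln z₀ = (ln z₁ − r·ln z₂)/(1 − r)
ln z₀ = (1.09861 − 0.58824×3.40120) / 0.41176 = -2.1908
z₀ = exp(-2.1908) = 0.1118 m

z₀ ≈ 0.11 m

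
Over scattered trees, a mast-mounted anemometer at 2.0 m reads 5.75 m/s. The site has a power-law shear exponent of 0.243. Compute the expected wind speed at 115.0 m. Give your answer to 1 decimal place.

Power-law profile: V₂ = V₁ · (z₂/z₁)^α
V₂ = 5.75 × (115.0/2.0)^0.243 = 5.75 × (57.5000)^0.243
    = 5.75 × 2.6767 = 15.3910 m/s

15.4 m/s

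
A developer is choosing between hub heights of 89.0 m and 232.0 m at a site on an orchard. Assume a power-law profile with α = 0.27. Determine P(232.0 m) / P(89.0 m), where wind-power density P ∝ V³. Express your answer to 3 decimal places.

2.173

Speed ratio: V_B/V_A = (z_B/z_A)^α = (232.0/89.0)^0.27 = (2.6067)^0.27 = 1.29523
Power-density ratio: P_B/P_A = (V_B/V_A)³ = (1.29523)³ = 2.17290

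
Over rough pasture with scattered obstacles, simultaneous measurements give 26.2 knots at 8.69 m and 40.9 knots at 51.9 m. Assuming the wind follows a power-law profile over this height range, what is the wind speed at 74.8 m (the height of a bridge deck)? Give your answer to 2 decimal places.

44.80 knots

First find α: α = ln(V₂/V₁)/ln(z₂/z₁) = ln(40.9/26.2)/ln(51.9/8.69) = 0.44537/1.78715 = 0.2492
Extrapolate from 51.9 m to 74.8 m: V₃ = 40.9 × (74.8/51.9)^0.2492 = 40.9 × 1.0954 = 44.8003 knots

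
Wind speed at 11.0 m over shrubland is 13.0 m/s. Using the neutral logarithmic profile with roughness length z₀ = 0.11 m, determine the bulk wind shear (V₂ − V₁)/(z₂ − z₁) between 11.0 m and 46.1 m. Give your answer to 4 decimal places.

0.1152 m/s/m

Log law: V₂ = V₁ · ln(z₂/z₀)/ln(z₁/z₀) = 13.0 × 6.0381/4.6052 = 17.0450 m/s
ΔV/Δz = (17.0450 − 13.0)/(46.1 − 11.0) = 4.0450/35.1000 = 0.11524 m/s/m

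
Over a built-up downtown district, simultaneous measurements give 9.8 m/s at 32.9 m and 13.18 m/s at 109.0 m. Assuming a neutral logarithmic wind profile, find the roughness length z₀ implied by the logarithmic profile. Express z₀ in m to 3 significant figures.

Log law: V(z) ∝ ln(z/z₀). With r = V₁/V₂ = 9.8/13.18 = 0.74355,
r · ln(z₂/z₀) = ln(z₁/z₀) ⇒ ln z₀ = (ln z₁ − r·ln z₂)/(1 − r)
ln z₀ = (3.49347 − 0.74355×4.69135) / 0.25645 = 0.0203
z₀ = exp(0.0203) = 1.021 m

z₀ ≈ 1.02 m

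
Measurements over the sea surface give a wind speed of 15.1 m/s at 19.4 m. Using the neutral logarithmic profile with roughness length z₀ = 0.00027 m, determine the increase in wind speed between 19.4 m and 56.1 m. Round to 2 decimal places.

1.43 m/s

Log law: V₂ = V₁ · ln(z₂/z₀)/ln(z₁/z₀) = 15.1 × 12.2442/11.1824 = 16.5339 m/s
ΔV = 16.5339 − 15.1 = 1.4339 m/s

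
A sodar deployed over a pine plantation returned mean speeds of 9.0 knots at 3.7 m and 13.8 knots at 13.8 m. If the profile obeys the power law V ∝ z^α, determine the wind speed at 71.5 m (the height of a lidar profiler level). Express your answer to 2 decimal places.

First find α: α = ln(V₂/V₁)/ln(z₂/z₁) = ln(13.8/9.0)/ln(13.8/3.7) = 0.42744/1.31634 = 0.3247
Extrapolate from 13.8 m to 71.5 m: V₃ = 13.8 × (71.5/13.8)^0.3247 = 13.8 × 1.7060 = 23.5434 knots

23.54 knots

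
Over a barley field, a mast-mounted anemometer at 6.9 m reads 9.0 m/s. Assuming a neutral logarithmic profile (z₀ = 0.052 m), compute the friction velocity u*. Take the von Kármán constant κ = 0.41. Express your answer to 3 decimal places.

Log law: V(z) = (u*/κ) · ln(z/z₀) ⇒ u* = κ · V / ln(z/z₀)
u* = 0.41 × 9.0 / ln(6.9/0.052) = 0.41 × 9.0 / 4.8880
   = 3.6900 / 4.8880 = 0.7549 m/s

u* ≈ 0.755 m/s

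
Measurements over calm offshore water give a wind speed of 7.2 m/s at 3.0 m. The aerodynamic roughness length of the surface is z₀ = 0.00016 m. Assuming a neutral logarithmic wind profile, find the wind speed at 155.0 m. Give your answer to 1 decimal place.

Log law: V(z) ∝ ln(z/z₀), so V₂/V₁ = ln(z₂/z₀) / ln(z₁/z₀).
ln(155.0/0.00016) = 13.7838, ln(3.0/0.00016) = 9.8389
V₂ = 7.2 × 13.7838/9.8389 = 7.2 × 1.4009 = 10.0868 m/s

10.1 m/s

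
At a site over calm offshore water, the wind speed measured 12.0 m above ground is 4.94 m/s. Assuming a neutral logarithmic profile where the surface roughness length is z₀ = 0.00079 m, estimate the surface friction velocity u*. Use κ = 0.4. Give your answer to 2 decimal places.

Log law: V(z) = (u*/κ) · ln(z/z₀) ⇒ u* = κ · V / ln(z/z₀)
u* = 0.4 × 4.94 / ln(12.0/0.00079) = 0.4 × 4.94 / 9.6284
   = 1.9760 / 9.6284 = 0.2052 m/s

u* ≈ 0.21 m/s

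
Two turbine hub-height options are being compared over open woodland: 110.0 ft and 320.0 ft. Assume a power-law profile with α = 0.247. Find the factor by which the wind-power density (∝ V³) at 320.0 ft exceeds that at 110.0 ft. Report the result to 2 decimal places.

Speed ratio: V_B/V_A = (z_B/z_A)^α = (320.0/110.0)^0.247 = (2.9091)^0.247 = 1.30181
Power-density ratio: P_B/P_A = (V_B/V_A)³ = (1.30181)³ = 2.20620

2.21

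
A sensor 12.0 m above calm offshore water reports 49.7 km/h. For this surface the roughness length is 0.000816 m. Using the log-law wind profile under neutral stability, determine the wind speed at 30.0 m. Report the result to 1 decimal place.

Log law: V(z) ∝ ln(z/z₀), so V₂/V₁ = ln(z₂/z₀) / ln(z₁/z₀).
ln(30.0/0.000816) = 10.5123, ln(12.0/0.000816) = 9.5960
V₂ = 49.7 × 10.5123/9.5960 = 49.7 × 1.0955 = 54.4457 km/h

54.4 km/h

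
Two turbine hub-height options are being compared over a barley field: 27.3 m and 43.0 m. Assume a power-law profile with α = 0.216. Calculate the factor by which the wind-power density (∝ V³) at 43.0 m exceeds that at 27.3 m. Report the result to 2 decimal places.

Speed ratio: V_B/V_A = (z_B/z_A)^α = (43.0/27.3)^0.216 = (1.5751)^0.216 = 1.10311
Power-density ratio: P_B/P_A = (V_B/V_A)³ = (1.10311)³ = 1.34231

1.34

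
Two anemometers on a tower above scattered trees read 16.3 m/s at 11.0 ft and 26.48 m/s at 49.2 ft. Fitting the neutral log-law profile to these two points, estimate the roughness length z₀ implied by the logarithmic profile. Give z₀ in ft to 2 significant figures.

Log law: V(z) ∝ ln(z/z₀). With r = V₁/V₂ = 16.3/26.48 = 0.61556,
r · ln(z₂/z₀) = ln(z₁/z₀) ⇒ ln z₀ = (ln z₁ − r·ln z₂)/(1 − r)
ln z₀ = (2.39790 − 0.61556×3.89589) / 0.38444 = -0.0007
z₀ = exp(-0.0007) = 0.9993 ft

z₀ ≈ 1.00 ft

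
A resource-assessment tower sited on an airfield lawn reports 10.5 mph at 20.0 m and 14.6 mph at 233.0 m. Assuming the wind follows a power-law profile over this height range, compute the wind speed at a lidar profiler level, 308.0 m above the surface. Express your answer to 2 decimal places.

15.16 mph

First find α: α = ln(V₂/V₁)/ln(z₂/z₁) = ln(14.6/10.5)/ln(233.0/20.0) = 0.32965/2.45531 = 0.1343
Extrapolate from 233.0 m to 308.0 m: V₃ = 14.6 × (308.0/233.0)^0.1343 = 14.6 × 1.0382 = 15.1574 mph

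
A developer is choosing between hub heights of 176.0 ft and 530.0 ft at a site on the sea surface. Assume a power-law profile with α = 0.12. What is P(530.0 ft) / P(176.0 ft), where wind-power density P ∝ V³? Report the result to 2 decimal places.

Speed ratio: V_B/V_A = (z_B/z_A)^α = (530.0/176.0)^0.12 = (3.0114)^0.12 = 1.14144
Power-density ratio: P_B/P_A = (V_B/V_A)³ = (1.14144)³ = 1.48715

1.49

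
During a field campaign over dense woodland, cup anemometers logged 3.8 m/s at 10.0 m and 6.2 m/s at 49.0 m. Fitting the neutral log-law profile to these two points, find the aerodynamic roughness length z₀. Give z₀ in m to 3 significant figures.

z₀ ≈ 0.808 m

Log law: V(z) ∝ ln(z/z₀). With r = V₁/V₂ = 3.8/6.2 = 0.61290,
r · ln(z₂/z₀) = ln(z₁/z₀) ⇒ ln z₀ = (ln z₁ − r·ln z₂)/(1 − r)
ln z₀ = (2.30259 − 0.61290×3.89182) / 0.38710 = -0.2137
z₀ = exp(-0.2137) = 0.8076 m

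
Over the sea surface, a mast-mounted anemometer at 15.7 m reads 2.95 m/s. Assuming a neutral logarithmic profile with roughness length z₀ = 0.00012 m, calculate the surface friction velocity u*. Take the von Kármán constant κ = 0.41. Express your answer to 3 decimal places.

u* ≈ 0.103 m/s

Log law: V(z) = (u*/κ) · ln(z/z₀) ⇒ u* = κ · V / ln(z/z₀)
u* = 0.41 × 2.95 / ln(15.7/0.00012) = 0.41 × 2.95 / 11.7817
   = 1.2095 / 11.7817 = 0.1027 m/s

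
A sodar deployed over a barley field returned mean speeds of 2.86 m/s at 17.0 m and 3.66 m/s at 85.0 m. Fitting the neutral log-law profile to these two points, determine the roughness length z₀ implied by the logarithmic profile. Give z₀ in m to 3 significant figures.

Log law: V(z) ∝ ln(z/z₀). With r = V₁/V₂ = 2.86/3.66 = 0.78142,
r · ln(z₂/z₀) = ln(z₁/z₀) ⇒ ln z₀ = (ln z₁ − r·ln z₂)/(1 − r)
ln z₀ = (2.83321 − 0.78142×4.44265) / 0.21858 = -2.9205
z₀ = exp(-2.9205) = 0.05391 m

z₀ ≈ 0.0539 m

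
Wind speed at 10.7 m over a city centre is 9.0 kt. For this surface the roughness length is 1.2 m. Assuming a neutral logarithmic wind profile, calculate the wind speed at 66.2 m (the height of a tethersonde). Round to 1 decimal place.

16.5 kt

Log law: V(z) ∝ ln(z/z₀), so V₂/V₁ = ln(z₂/z₀) / ln(z₁/z₀).
ln(66.2/1.2) = 4.0104, ln(10.7/1.2) = 2.1879
V₂ = 9.0 × 4.0104/2.1879 = 9.0 × 1.8330 = 16.4966 kt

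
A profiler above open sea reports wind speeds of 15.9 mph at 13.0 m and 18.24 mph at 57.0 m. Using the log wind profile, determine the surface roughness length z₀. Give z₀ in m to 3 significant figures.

Log law: V(z) ∝ ln(z/z₀). With r = V₁/V₂ = 15.9/18.24 = 0.87171,
r · ln(z₂/z₀) = ln(z₁/z₀) ⇒ ln z₀ = (ln z₁ − r·ln z₂)/(1 − r)
ln z₀ = (2.56495 − 0.87171×4.04305) / 0.12829 = -7.4786
z₀ = exp(-7.4786) = 0.0005651 m

z₀ ≈ 0.000565 m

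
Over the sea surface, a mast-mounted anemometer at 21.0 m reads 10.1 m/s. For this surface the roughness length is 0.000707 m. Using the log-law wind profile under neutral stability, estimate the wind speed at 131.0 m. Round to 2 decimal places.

Log law: V(z) ∝ ln(z/z₀), so V₂/V₁ = ln(z₂/z₀) / ln(z₁/z₀).
ln(131.0/0.000707) = 12.1297, ln(21.0/0.000707) = 10.2990
V₂ = 10.1 × 12.1297/10.2990 = 10.1 × 1.1778 = 11.8953 m/s

11.90 m/s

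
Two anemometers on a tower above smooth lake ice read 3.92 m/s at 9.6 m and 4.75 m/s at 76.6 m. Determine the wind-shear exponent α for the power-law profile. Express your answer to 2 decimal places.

Power law: V₂/V₁ = (z₂/z₁)^α ⇒ α = ln(V₂/V₁) / ln(z₂/z₁)
α = ln(4.75/3.92) / ln(76.6/9.6) = ln(1.2117) / ln(7.9792)
  = 0.19205 / 2.07683 = 0.09247

α ≈ 0.09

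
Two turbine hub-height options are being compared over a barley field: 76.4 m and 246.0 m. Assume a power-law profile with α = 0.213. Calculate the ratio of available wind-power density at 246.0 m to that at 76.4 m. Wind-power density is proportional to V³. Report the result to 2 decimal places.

Speed ratio: V_B/V_A = (z_B/z_A)^α = (246.0/76.4)^0.213 = (3.2199)^0.213 = 1.28283
Power-density ratio: P_B/P_A = (V_B/V_A)³ = (1.28283)³ = 2.11111

2.11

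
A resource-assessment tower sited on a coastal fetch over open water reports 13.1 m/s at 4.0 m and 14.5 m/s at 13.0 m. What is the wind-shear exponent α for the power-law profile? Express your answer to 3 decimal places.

Power law: V₂/V₁ = (z₂/z₁)^α ⇒ α = ln(V₂/V₁) / ln(z₂/z₁)
α = ln(14.5/13.1) / ln(13.0/4.0) = ln(1.1069) / ln(3.2500)
  = 0.10154 / 1.17865 = 0.08615

α ≈ 0.086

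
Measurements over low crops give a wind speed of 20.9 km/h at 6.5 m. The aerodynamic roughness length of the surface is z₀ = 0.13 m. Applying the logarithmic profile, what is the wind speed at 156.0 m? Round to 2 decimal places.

37.88 km/h

Log law: V(z) ∝ ln(z/z₀), so V₂/V₁ = ln(z₂/z₀) / ln(z₁/z₀).
ln(156.0/0.13) = 7.0901, ln(6.5/0.13) = 3.9120
V₂ = 20.9 × 7.0901/3.9120 = 20.9 × 1.8124 = 37.8788 km/h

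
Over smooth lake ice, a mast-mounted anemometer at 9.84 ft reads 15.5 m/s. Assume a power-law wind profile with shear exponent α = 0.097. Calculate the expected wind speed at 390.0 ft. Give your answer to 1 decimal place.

Power-law profile: V₂ = V₁ · (z₂/z₁)^α
V₂ = 15.5 × (390.0/9.84)^0.097 = 15.5 × (39.6341)^0.097
    = 15.5 × 1.4289 = 22.1485 m/s

22.1 m/s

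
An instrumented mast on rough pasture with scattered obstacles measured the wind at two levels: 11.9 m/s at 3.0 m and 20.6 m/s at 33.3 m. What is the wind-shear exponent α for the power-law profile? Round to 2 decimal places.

α ≈ 0.23

Power law: V₂/V₁ = (z₂/z₁)^α ⇒ α = ln(V₂/V₁) / ln(z₂/z₁)
α = ln(20.6/11.9) / ln(33.3/3.0) = ln(1.7311) / ln(11.1000)
  = 0.54875 / 2.40695 = 0.22799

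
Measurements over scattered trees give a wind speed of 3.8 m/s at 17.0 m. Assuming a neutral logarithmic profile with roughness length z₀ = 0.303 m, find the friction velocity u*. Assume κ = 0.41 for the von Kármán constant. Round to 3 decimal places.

Log law: V(z) = (u*/κ) · ln(z/z₀) ⇒ u* = κ · V / ln(z/z₀)
u* = 0.41 × 3.8 / ln(17.0/0.303) = 0.41 × 3.8 / 4.0272
   = 1.5580 / 4.0272 = 0.3869 m/s

u* ≈ 0.387 m/s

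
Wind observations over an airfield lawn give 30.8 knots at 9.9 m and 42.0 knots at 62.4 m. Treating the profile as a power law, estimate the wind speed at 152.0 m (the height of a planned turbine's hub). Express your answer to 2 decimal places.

First find α: α = ln(V₂/V₁)/ln(z₂/z₁) = ln(42.0/30.8)/ln(62.4/9.9) = 0.31015/1.84103 = 0.1685
Extrapolate from 62.4 m to 152.0 m: V₃ = 42.0 × (152.0/62.4)^0.1685 = 42.0 × 1.1618 = 48.7965 knots

48.80 knots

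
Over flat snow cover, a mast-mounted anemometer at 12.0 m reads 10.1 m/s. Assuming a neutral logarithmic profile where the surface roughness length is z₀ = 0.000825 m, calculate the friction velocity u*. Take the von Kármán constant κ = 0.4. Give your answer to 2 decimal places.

Log law: V(z) = (u*/κ) · ln(z/z₀) ⇒ u* = κ · V / ln(z/z₀)
u* = 0.4 × 10.1 / ln(12.0/0.000825) = 0.4 × 10.1 / 9.5850
   = 4.0400 / 9.5850 = 0.4215 m/s

u* ≈ 0.42 m/s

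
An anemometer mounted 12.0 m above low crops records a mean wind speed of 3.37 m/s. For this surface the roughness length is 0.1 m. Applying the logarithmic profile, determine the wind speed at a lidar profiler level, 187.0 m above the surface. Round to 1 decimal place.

5.3 m/s

Log law: V(z) ∝ ln(z/z₀), so V₂/V₁ = ln(z₂/z₀) / ln(z₁/z₀).
ln(187.0/0.1) = 7.5337, ln(12.0/0.1) = 4.7875
V₂ = 3.37 × 7.5337/4.7875 = 3.37 × 1.5736 = 5.3031 m/s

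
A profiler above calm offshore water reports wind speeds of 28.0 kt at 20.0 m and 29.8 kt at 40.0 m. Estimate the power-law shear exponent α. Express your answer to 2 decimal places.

Power law: V₂/V₁ = (z₂/z₁)^α ⇒ α = ln(V₂/V₁) / ln(z₂/z₁)
α = ln(29.8/28.0) / ln(40.0/20.0) = ln(1.0643) / ln(2.0000)
  = 0.06230 / 0.69315 = 0.08989

α ≈ 0.09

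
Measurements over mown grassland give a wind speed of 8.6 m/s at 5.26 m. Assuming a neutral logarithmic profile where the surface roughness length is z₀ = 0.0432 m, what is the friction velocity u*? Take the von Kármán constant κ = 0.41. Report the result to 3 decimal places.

Log law: V(z) = (u*/κ) · ln(z/z₀) ⇒ u* = κ · V / ln(z/z₀)
u* = 0.41 × 8.6 / ln(5.26/0.0432) = 0.41 × 8.6 / 4.8020
   = 3.5260 / 4.8020 = 0.7343 m/s

u* ≈ 0.734 m/s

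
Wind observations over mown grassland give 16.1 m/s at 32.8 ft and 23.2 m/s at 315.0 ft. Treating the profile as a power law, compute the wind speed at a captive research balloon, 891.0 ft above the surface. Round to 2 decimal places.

First find α: α = ln(V₂/V₁)/ln(z₂/z₁) = ln(23.2/16.1)/ln(315.0/32.8) = 0.36533/2.26214 = 0.1615
Extrapolate from 315.0 ft to 891.0 ft: V₃ = 23.2 × (891.0/315.0)^0.1615 = 23.2 × 1.1828 = 27.4420 m/s

27.44 m/s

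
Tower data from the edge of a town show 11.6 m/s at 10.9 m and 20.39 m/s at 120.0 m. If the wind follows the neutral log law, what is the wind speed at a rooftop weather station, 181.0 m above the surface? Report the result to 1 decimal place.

Log law: V ∝ ln(z/z₀). From the pair, with r = V₁/V₂ = 0.56891,
ln z₀ = (ln z₁ − r·ln z₂)/(1 − r) = (2.3888 − 0.56891×4.7875)/0.43109 = -0.7768 → z₀ = 0.4599 m
V₃ = V₁ · ln(z₃/z₀)/ln(z₁/z₀) = 11.6 × 5.9753/3.1656 = 21.8961 m/s

21.9 m/s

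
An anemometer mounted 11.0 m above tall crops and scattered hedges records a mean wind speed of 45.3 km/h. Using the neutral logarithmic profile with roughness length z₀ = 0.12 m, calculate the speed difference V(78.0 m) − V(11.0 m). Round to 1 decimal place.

Log law: V₂ = V₁ · ln(z₂/z₀)/ln(z₁/z₀) = 45.3 × 6.4770/4.5182 = 64.9395 km/h
ΔV = 64.9395 − 45.3 = 19.6395 km/h

19.6 km/h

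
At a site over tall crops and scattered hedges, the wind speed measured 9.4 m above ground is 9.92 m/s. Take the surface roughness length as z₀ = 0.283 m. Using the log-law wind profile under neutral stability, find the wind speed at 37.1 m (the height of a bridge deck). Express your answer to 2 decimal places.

Log law: V(z) ∝ ln(z/z₀), so V₂/V₁ = ln(z₂/z₀) / ln(z₁/z₀).
ln(37.1/0.283) = 4.8759, ln(9.4/0.283) = 3.5030
V₂ = 9.92 × 4.8759/3.5030 = 9.92 × 1.3919 = 13.8079 m/s

13.81 m/s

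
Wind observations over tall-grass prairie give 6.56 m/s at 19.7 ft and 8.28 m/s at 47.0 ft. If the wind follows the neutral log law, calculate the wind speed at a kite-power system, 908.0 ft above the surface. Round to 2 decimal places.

14.14 m/s

Log law: V ∝ ln(z/z₀). From the pair, with r = V₁/V₂ = 0.79227,
ln z₀ = (ln z₁ − r·ln z₂)/(1 − r) = (2.9806 − 0.79227×3.8501)/0.20773 = -0.3357 → z₀ = 0.7148 ft
V₃ = V₁ · ln(z₃/z₀)/ln(z₁/z₀) = 6.56 × 7.1470/3.3163 = 14.1373 m/s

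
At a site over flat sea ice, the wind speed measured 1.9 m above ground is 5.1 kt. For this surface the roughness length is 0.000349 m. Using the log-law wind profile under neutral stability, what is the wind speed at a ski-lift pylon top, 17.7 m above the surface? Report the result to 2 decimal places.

6.42 kt

Log law: V(z) ∝ ln(z/z₀), so V₂/V₁ = ln(z₂/z₀) / ln(z₁/z₀).
ln(17.7/0.000349) = 10.8340, ln(1.9/0.000349) = 8.6023
V₂ = 5.1 × 10.8340/8.6023 = 5.1 × 1.2594 = 6.4231 kt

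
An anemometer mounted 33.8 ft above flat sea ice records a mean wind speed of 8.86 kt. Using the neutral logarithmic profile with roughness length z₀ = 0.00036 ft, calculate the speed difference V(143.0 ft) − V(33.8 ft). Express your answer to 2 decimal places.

1.12 kt

Log law: V₂ = V₁ · ln(z₂/z₀)/ln(z₁/z₀) = 8.86 × 12.8923/11.4499 = 9.9761 kt
ΔV = 9.9761 − 8.86 = 1.1161 kt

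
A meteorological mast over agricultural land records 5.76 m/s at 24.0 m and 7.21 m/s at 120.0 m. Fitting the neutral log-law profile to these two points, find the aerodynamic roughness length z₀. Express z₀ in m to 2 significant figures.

z₀ ≈ 0.040 m

Log law: V(z) ∝ ln(z/z₀). With r = V₁/V₂ = 5.76/7.21 = 0.79889,
r · ln(z₂/z₀) = ln(z₁/z₀) ⇒ ln z₀ = (ln z₁ − r·ln z₂)/(1 − r)
ln z₀ = (3.17805 − 0.79889×4.78749) / 0.20111 = -3.2153
z₀ = exp(-3.2153) = 0.04014 m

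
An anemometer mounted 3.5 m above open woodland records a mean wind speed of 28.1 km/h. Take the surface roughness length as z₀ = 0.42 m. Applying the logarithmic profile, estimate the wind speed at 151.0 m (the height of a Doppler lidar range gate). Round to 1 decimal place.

78.0 km/h

Log law: V(z) ∝ ln(z/z₀), so V₂/V₁ = ln(z₂/z₀) / ln(z₁/z₀).
ln(151.0/0.42) = 5.8848, ln(3.5/0.42) = 2.1203
V₂ = 28.1 × 5.8848/2.1203 = 28.1 × 2.7755 = 77.9914 km/h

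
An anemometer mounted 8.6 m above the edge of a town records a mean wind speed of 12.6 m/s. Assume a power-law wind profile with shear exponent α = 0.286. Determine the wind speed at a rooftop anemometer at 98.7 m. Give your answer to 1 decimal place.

25.3 m/s

Power-law profile: V₂ = V₁ · (z₂/z₁)^α
V₂ = 12.6 × (98.7/8.6)^0.286 = 12.6 × (11.4767)^0.286
    = 12.6 × 2.0096 = 25.3209 m/s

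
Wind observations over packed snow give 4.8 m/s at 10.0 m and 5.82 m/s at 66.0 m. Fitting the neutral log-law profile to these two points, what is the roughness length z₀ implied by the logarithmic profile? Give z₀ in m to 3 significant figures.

z₀ ≈ 0.00139 m

Log law: V(z) ∝ ln(z/z₀). With r = V₁/V₂ = 4.8/5.82 = 0.82474,
r · ln(z₂/z₀) = ln(z₁/z₀) ⇒ ln z₀ = (ln z₁ − r·ln z₂)/(1 − r)
ln z₀ = (2.30259 − 0.82474×4.18965) / 0.17526 = -6.5777
z₀ = exp(-6.5777) = 0.001391 m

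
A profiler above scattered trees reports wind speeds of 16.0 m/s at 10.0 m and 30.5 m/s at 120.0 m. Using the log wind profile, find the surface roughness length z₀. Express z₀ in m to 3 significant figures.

Log law: V(z) ∝ ln(z/z₀). With r = V₁/V₂ = 16.0/30.5 = 0.52459,
r · ln(z₂/z₀) = ln(z₁/z₀) ⇒ ln z₀ = (ln z₁ − r·ln z₂)/(1 − r)
ln z₀ = (2.30259 − 0.52459×4.78749) / 0.47541 = -0.4394
z₀ = exp(-0.4394) = 0.6444 m

z₀ ≈ 0.644 m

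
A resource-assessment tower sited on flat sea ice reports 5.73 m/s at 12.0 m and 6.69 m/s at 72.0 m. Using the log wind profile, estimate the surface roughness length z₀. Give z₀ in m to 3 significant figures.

z₀ ≈ 0.000272 m

Log law: V(z) ∝ ln(z/z₀). With r = V₁/V₂ = 5.73/6.69 = 0.85650,
r · ln(z₂/z₀) = ln(z₁/z₀) ⇒ ln z₀ = (ln z₁ − r·ln z₂)/(1 − r)
ln z₀ = (2.48491 − 0.85650×4.27667) / 0.14350 = -8.2097
z₀ = exp(-8.2097) = 0.0002720 m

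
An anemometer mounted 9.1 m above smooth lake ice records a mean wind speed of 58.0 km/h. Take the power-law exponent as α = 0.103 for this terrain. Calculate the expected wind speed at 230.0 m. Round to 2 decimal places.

80.89 km/h

Power-law profile: V₂ = V₁ · (z₂/z₁)^α
V₂ = 58.0 × (230.0/9.1)^0.103 = 58.0 × (25.2747)^0.103
    = 58.0 × 1.3947 = 80.8918 km/h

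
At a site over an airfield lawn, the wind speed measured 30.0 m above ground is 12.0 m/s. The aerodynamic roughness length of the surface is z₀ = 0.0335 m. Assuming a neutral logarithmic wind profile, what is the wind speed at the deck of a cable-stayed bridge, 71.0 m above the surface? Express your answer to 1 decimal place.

13.5 m/s

Log law: V(z) ∝ ln(z/z₀), so V₂/V₁ = ln(z₂/z₀) / ln(z₁/z₀).
ln(71.0/0.0335) = 7.6589, ln(30.0/0.0335) = 6.7974
V₂ = 12.0 × 7.6589/6.7974 = 12.0 × 1.1267 = 13.5208 m/s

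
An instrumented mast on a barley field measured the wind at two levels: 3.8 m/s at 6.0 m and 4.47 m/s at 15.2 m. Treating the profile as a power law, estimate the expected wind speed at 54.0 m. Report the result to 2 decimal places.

First find α: α = ln(V₂/V₁)/ln(z₂/z₁) = ln(4.47/3.8)/ln(15.2/6.0) = 0.16239/0.92954 = 0.1747
Extrapolate from 15.2 m to 54.0 m: V₃ = 4.47 × (54.0/15.2)^0.1747 = 4.47 × 1.2479 = 5.5781 m/s

5.58 m/s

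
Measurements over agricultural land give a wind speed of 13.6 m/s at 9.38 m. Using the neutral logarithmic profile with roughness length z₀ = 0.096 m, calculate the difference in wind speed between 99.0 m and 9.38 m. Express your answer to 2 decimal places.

Log law: V₂ = V₁ · ln(z₂/z₀)/ln(z₁/z₀) = 13.6 × 6.9385/4.5820 = 20.5946 m/s
ΔV = 20.5946 − 13.6 = 6.9946 m/s

6.99 m/s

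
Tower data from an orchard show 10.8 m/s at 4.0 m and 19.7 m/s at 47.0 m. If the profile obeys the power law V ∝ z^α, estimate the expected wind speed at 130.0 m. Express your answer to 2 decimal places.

25.25 m/s

First find α: α = ln(V₂/V₁)/ln(z₂/z₁) = ln(19.7/10.8)/ln(47.0/4.0) = 0.60107/2.46385 = 0.2440
Extrapolate from 47.0 m to 130.0 m: V₃ = 19.7 × (130.0/47.0)^0.2440 = 19.7 × 1.2817 = 25.2498 m/s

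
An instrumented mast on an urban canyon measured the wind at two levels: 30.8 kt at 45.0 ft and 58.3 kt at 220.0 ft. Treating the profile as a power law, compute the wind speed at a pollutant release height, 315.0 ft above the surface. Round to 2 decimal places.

67.35 kt

First find α: α = ln(V₂/V₁)/ln(z₂/z₁) = ln(58.3/30.8)/ln(220.0/45.0) = 0.63809/1.58697 = 0.4021
Extrapolate from 220.0 ft to 315.0 ft: V₃ = 58.3 × (315.0/220.0)^0.4021 = 58.3 × 1.1553 = 67.3516 kt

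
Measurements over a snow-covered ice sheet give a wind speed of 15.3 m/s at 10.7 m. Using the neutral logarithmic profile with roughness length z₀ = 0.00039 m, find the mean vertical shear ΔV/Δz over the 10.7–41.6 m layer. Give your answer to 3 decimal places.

0.066 m/s/m

Log law: V₂ = V₁ · ln(z₂/z₀)/ln(z₁/z₀) = 15.3 × 11.5775/10.2196 = 17.3329 m/s
ΔV/Δz = (17.3329 − 15.3)/(41.6 − 10.7) = 2.0329/30.9000 = 0.06579 m/s/m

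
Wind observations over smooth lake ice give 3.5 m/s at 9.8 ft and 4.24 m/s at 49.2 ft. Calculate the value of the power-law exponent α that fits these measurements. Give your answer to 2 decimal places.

α ≈ 0.12

Power law: V₂/V₁ = (z₂/z₁)^α ⇒ α = ln(V₂/V₁) / ln(z₂/z₁)
α = ln(4.24/3.5) / ln(49.2/9.8) = ln(1.2114) / ln(5.0204)
  = 0.19180 / 1.61351 = 0.11887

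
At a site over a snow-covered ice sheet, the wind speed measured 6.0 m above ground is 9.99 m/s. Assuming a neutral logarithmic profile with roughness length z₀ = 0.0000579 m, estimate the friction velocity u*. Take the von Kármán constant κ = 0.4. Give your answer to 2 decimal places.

u* ≈ 0.35 m/s

Log law: V(z) = (u*/κ) · ln(z/z₀) ⇒ u* = κ · V / ln(z/z₀)
u* = 0.4 × 9.99 / ln(6.0/0.0000579) = 0.4 × 9.99 / 11.5486
   = 3.9960 / 11.5486 = 0.3460 m/s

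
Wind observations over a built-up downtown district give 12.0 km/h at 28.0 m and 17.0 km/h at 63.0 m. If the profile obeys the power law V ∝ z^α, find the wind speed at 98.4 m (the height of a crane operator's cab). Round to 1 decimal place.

20.6 km/h

First find α: α = ln(V₂/V₁)/ln(z₂/z₁) = ln(17.0/12.0)/ln(63.0/28.0) = 0.34831/0.81093 = 0.4295
Extrapolate from 63.0 m to 98.4 m: V₃ = 17.0 × (98.4/63.0)^0.4295 = 17.0 × 1.2111 = 20.5886 km/h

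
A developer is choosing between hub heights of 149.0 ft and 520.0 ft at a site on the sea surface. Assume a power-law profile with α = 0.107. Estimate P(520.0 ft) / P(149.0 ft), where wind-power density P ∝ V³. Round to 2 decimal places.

1.49

Speed ratio: V_B/V_A = (z_B/z_A)^α = (520.0/149.0)^0.107 = (3.4899)^0.107 = 1.14309
Power-density ratio: P_B/P_A = (V_B/V_A)³ = (1.14309)³ = 1.49363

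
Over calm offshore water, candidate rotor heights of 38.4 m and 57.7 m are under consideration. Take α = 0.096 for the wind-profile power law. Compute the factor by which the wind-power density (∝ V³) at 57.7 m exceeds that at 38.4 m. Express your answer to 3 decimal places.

1.124

Speed ratio: V_B/V_A = (z_B/z_A)^α = (57.7/38.4)^0.096 = (1.5026)^0.096 = 1.03987
Power-density ratio: P_B/P_A = (V_B/V_A)³ = (1.03987)³ = 1.12443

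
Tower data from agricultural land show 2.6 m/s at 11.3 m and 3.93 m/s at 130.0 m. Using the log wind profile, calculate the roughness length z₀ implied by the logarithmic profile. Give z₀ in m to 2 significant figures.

z₀ ≈ 0.095 m

Log law: V(z) ∝ ln(z/z₀). With r = V₁/V₂ = 2.6/3.93 = 0.66158,
r · ln(z₂/z₀) = ln(z₁/z₀) ⇒ ln z₀ = (ln z₁ − r·ln z₂)/(1 − r)
ln z₀ = (2.42480 − 0.66158×4.86753) / 0.33842 = -2.3505
z₀ = exp(-2.3505) = 0.09533 m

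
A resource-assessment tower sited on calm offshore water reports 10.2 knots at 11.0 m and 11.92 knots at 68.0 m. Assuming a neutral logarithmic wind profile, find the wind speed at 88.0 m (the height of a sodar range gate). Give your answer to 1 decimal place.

12.2 knots

Log law: V ∝ ln(z/z₀). From the pair, with r = V₁/V₂ = 0.85570,
ln z₀ = (ln z₁ − r·ln z₂)/(1 − r) = (2.3979 − 0.85570×4.2195)/0.14430 = -8.4047 → z₀ = 0.0002238 m
V₃ = V₁ · ln(z₃/z₀)/ln(z₁/z₀) = 10.2 × 12.8820/10.8026 = 12.1634 knots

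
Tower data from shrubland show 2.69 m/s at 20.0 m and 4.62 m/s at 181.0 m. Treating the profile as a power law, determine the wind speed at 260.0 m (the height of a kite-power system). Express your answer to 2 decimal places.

First find α: α = ln(V₂/V₁)/ln(z₂/z₁) = ln(4.62/2.69)/ln(181.0/20.0) = 0.54085/2.20276 = 0.2455
Extrapolate from 181.0 m to 260.0 m: V₃ = 4.62 × (260.0/181.0)^0.2455 = 4.62 × 1.0930 = 5.0497 m/s

5.05 m/s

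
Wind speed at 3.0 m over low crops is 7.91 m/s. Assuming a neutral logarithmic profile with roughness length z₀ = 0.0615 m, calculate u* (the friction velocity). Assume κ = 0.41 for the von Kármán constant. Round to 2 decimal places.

Log law: V(z) = (u*/κ) · ln(z/z₀) ⇒ u* = κ · V / ln(z/z₀)
u* = 0.41 × 7.91 / ln(3.0/0.0615) = 0.41 × 7.91 / 3.8873
   = 3.2431 / 3.8873 = 0.8343 m/s

u* ≈ 0.83 m/s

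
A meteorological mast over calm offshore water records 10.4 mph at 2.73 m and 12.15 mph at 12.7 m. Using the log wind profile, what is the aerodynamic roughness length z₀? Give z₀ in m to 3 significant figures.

z₀ ≈ 0.000294 m

Log law: V(z) ∝ ln(z/z₀). With r = V₁/V₂ = 10.4/12.15 = 0.85597,
r · ln(z₂/z₀) = ln(z₁/z₀) ⇒ ln z₀ = (ln z₁ − r·ln z₂)/(1 − r)
ln z₀ = (1.00430 − 0.85597×2.54160) / 0.14403 = -8.1317
z₀ = exp(-8.1317) = 0.0002941 m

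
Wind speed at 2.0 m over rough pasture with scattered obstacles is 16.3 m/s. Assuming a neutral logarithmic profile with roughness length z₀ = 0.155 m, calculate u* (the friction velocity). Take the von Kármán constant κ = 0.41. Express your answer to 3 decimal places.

u* ≈ 2.613 m/s

Log law: V(z) = (u*/κ) · ln(z/z₀) ⇒ u* = κ · V / ln(z/z₀)
u* = 0.41 × 16.3 / ln(2.0/0.155) = 0.41 × 16.3 / 2.5575
   = 6.6830 / 2.5575 = 2.6131 m/s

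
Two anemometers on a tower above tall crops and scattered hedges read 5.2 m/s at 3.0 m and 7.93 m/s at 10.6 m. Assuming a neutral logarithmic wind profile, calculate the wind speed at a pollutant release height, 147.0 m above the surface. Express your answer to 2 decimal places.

13.62 m/s

Log law: V ∝ ln(z/z₀). From the pair, with r = V₁/V₂ = 0.65574,
ln z₀ = (ln z₁ − r·ln z₂)/(1 − r) = (1.0986 − 0.65574×2.3609)/0.34426 = -1.3057 → z₀ = 0.2710 m
V₃ = V₁ · ln(z₃/z₀)/ln(z₁/z₀) = 5.2 × 6.2961/2.4043 = 13.6173 m/s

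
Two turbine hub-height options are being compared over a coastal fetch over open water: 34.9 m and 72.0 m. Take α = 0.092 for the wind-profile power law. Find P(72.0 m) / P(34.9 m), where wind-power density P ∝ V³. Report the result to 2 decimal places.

Speed ratio: V_B/V_A = (z_B/z_A)^α = (72.0/34.9)^0.092 = (2.0630)^0.092 = 1.06889
Power-density ratio: P_B/P_A = (V_B/V_A)³ = (1.06889)³ = 1.22125

1.22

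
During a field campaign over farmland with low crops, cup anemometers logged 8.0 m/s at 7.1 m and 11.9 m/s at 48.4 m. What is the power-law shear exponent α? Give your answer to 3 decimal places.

Power law: V₂/V₁ = (z₂/z₁)^α ⇒ α = ln(V₂/V₁) / ln(z₂/z₁)
α = ln(11.9/8.0) / ln(48.4/7.1) = ln(1.4875) / ln(6.8169)
  = 0.39710 / 1.91941 = 0.20689

α ≈ 0.207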